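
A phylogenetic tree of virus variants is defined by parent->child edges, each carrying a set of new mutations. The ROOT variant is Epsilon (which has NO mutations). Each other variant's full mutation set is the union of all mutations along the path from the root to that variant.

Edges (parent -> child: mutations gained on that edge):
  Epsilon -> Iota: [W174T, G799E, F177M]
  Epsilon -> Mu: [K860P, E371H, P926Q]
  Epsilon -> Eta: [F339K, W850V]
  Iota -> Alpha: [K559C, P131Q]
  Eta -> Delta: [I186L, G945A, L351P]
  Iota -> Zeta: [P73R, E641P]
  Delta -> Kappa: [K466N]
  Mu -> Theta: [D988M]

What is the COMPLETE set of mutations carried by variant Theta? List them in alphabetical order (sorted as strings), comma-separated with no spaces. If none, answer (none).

At Epsilon: gained [] -> total []
At Mu: gained ['K860P', 'E371H', 'P926Q'] -> total ['E371H', 'K860P', 'P926Q']
At Theta: gained ['D988M'] -> total ['D988M', 'E371H', 'K860P', 'P926Q']

Answer: D988M,E371H,K860P,P926Q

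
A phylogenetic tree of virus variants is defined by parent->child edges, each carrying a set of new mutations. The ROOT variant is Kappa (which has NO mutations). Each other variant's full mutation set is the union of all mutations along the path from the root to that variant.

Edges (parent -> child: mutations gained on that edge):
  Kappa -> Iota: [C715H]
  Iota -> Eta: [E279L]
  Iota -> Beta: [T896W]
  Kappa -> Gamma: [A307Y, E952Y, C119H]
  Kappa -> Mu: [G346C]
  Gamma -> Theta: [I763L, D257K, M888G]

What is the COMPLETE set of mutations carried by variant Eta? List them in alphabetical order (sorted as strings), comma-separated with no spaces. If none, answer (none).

At Kappa: gained [] -> total []
At Iota: gained ['C715H'] -> total ['C715H']
At Eta: gained ['E279L'] -> total ['C715H', 'E279L']

Answer: C715H,E279L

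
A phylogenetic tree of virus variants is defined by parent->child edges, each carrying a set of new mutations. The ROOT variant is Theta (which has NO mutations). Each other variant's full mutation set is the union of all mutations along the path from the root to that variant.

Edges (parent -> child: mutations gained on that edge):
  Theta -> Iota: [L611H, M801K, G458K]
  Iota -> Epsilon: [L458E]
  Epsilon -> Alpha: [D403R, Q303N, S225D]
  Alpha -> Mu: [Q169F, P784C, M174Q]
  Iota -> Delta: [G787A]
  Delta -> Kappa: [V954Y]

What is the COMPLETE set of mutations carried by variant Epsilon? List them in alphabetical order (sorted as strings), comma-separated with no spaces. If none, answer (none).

Answer: G458K,L458E,L611H,M801K

Derivation:
At Theta: gained [] -> total []
At Iota: gained ['L611H', 'M801K', 'G458K'] -> total ['G458K', 'L611H', 'M801K']
At Epsilon: gained ['L458E'] -> total ['G458K', 'L458E', 'L611H', 'M801K']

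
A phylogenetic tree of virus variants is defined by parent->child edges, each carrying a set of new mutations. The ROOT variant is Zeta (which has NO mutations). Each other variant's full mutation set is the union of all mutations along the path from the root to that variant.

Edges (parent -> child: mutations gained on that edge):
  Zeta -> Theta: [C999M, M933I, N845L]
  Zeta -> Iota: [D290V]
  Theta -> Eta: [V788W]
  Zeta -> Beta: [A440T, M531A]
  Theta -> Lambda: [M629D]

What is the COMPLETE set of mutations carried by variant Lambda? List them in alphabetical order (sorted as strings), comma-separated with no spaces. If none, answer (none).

Answer: C999M,M629D,M933I,N845L

Derivation:
At Zeta: gained [] -> total []
At Theta: gained ['C999M', 'M933I', 'N845L'] -> total ['C999M', 'M933I', 'N845L']
At Lambda: gained ['M629D'] -> total ['C999M', 'M629D', 'M933I', 'N845L']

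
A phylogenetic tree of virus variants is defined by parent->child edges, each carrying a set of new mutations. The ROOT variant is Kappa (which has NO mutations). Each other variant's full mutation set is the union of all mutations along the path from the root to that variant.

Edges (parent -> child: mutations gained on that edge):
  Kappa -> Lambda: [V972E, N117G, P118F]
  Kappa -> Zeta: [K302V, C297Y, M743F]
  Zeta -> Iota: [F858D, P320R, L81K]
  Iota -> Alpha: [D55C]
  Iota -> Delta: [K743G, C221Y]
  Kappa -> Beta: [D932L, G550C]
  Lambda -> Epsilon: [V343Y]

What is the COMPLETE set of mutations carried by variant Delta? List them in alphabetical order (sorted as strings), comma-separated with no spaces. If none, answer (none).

At Kappa: gained [] -> total []
At Zeta: gained ['K302V', 'C297Y', 'M743F'] -> total ['C297Y', 'K302V', 'M743F']
At Iota: gained ['F858D', 'P320R', 'L81K'] -> total ['C297Y', 'F858D', 'K302V', 'L81K', 'M743F', 'P320R']
At Delta: gained ['K743G', 'C221Y'] -> total ['C221Y', 'C297Y', 'F858D', 'K302V', 'K743G', 'L81K', 'M743F', 'P320R']

Answer: C221Y,C297Y,F858D,K302V,K743G,L81K,M743F,P320R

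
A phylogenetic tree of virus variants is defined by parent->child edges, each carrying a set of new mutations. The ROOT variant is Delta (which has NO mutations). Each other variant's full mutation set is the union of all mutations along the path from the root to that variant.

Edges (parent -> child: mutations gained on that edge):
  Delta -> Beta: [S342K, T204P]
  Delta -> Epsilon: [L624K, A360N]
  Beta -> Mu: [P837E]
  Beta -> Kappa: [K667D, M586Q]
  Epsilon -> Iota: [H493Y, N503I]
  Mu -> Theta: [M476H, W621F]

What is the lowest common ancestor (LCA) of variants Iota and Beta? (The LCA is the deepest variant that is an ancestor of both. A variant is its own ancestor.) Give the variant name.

Answer: Delta

Derivation:
Path from root to Iota: Delta -> Epsilon -> Iota
  ancestors of Iota: {Delta, Epsilon, Iota}
Path from root to Beta: Delta -> Beta
  ancestors of Beta: {Delta, Beta}
Common ancestors: {Delta}
Walk up from Beta: Beta (not in ancestors of Iota), Delta (in ancestors of Iota)
Deepest common ancestor (LCA) = Delta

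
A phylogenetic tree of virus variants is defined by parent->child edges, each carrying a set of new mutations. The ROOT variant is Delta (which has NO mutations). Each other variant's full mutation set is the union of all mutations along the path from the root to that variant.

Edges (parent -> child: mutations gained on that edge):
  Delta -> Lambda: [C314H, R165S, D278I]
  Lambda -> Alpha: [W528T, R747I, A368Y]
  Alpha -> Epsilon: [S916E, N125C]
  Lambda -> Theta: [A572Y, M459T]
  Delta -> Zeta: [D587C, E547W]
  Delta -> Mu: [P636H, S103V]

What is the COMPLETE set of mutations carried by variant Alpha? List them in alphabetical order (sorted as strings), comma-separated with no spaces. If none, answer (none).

Answer: A368Y,C314H,D278I,R165S,R747I,W528T

Derivation:
At Delta: gained [] -> total []
At Lambda: gained ['C314H', 'R165S', 'D278I'] -> total ['C314H', 'D278I', 'R165S']
At Alpha: gained ['W528T', 'R747I', 'A368Y'] -> total ['A368Y', 'C314H', 'D278I', 'R165S', 'R747I', 'W528T']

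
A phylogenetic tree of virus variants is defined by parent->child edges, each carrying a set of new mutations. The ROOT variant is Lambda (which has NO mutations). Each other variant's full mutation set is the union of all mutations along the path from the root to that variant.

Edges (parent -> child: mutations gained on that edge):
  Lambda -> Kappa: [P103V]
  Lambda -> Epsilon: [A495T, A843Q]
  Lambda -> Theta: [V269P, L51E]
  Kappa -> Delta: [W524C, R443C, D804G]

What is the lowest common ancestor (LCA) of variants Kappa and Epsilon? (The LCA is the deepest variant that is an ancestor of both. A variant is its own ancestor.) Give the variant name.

Answer: Lambda

Derivation:
Path from root to Kappa: Lambda -> Kappa
  ancestors of Kappa: {Lambda, Kappa}
Path from root to Epsilon: Lambda -> Epsilon
  ancestors of Epsilon: {Lambda, Epsilon}
Common ancestors: {Lambda}
Walk up from Epsilon: Epsilon (not in ancestors of Kappa), Lambda (in ancestors of Kappa)
Deepest common ancestor (LCA) = Lambda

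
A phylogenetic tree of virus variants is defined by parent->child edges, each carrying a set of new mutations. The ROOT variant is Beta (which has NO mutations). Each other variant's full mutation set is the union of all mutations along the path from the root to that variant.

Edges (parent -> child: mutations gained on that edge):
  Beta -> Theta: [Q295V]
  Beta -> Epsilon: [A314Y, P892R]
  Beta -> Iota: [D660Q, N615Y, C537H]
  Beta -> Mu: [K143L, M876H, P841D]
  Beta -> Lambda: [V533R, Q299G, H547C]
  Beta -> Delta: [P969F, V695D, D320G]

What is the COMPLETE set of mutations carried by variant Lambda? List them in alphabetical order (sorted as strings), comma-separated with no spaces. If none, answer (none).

At Beta: gained [] -> total []
At Lambda: gained ['V533R', 'Q299G', 'H547C'] -> total ['H547C', 'Q299G', 'V533R']

Answer: H547C,Q299G,V533R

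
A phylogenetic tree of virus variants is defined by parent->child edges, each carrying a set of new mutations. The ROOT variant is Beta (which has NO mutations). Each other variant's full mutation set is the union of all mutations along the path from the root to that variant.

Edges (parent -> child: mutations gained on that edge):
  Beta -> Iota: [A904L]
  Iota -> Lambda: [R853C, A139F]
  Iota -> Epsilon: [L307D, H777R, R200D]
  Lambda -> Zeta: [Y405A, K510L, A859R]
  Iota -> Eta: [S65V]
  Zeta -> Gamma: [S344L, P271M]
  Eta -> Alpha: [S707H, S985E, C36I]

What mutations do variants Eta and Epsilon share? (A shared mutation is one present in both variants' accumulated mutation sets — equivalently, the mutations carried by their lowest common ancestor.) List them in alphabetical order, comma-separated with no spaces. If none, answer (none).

Answer: A904L

Derivation:
Accumulating mutations along path to Eta:
  At Beta: gained [] -> total []
  At Iota: gained ['A904L'] -> total ['A904L']
  At Eta: gained ['S65V'] -> total ['A904L', 'S65V']
Mutations(Eta) = ['A904L', 'S65V']
Accumulating mutations along path to Epsilon:
  At Beta: gained [] -> total []
  At Iota: gained ['A904L'] -> total ['A904L']
  At Epsilon: gained ['L307D', 'H777R', 'R200D'] -> total ['A904L', 'H777R', 'L307D', 'R200D']
Mutations(Epsilon) = ['A904L', 'H777R', 'L307D', 'R200D']
Intersection: ['A904L', 'S65V'] ∩ ['A904L', 'H777R', 'L307D', 'R200D'] = ['A904L']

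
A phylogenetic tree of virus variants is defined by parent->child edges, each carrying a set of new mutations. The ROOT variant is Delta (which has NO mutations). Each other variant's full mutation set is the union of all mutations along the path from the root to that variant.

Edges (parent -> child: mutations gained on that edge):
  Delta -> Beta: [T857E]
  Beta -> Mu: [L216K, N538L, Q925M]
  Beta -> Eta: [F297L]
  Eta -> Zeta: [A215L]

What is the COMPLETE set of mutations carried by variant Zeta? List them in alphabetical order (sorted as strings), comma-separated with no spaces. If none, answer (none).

Answer: A215L,F297L,T857E

Derivation:
At Delta: gained [] -> total []
At Beta: gained ['T857E'] -> total ['T857E']
At Eta: gained ['F297L'] -> total ['F297L', 'T857E']
At Zeta: gained ['A215L'] -> total ['A215L', 'F297L', 'T857E']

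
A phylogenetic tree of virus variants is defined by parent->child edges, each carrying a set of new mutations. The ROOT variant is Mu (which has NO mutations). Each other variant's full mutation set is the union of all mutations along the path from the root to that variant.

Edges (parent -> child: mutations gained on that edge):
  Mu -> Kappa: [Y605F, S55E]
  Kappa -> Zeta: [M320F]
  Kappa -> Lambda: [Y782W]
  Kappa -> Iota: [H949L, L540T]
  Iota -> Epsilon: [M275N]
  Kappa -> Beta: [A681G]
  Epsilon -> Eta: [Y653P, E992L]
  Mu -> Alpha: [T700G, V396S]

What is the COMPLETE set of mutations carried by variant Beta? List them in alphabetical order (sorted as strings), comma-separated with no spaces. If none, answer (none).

Answer: A681G,S55E,Y605F

Derivation:
At Mu: gained [] -> total []
At Kappa: gained ['Y605F', 'S55E'] -> total ['S55E', 'Y605F']
At Beta: gained ['A681G'] -> total ['A681G', 'S55E', 'Y605F']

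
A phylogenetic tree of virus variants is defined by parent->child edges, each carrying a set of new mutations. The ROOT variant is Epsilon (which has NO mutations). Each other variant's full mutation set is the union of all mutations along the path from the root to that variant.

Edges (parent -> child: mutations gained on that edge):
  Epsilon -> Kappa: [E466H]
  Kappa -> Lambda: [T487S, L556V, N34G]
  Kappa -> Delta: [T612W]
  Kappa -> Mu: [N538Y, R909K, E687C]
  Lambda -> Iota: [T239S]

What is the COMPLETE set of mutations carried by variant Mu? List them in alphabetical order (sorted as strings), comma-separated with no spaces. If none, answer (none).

At Epsilon: gained [] -> total []
At Kappa: gained ['E466H'] -> total ['E466H']
At Mu: gained ['N538Y', 'R909K', 'E687C'] -> total ['E466H', 'E687C', 'N538Y', 'R909K']

Answer: E466H,E687C,N538Y,R909K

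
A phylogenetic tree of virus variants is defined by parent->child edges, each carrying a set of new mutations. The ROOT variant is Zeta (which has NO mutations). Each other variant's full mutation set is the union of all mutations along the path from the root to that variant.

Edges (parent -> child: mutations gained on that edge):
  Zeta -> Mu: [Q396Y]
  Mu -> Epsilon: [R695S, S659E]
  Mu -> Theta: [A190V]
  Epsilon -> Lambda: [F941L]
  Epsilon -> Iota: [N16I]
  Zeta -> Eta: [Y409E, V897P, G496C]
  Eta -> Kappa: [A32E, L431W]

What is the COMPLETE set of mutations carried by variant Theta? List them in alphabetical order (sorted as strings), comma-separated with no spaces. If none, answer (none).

Answer: A190V,Q396Y

Derivation:
At Zeta: gained [] -> total []
At Mu: gained ['Q396Y'] -> total ['Q396Y']
At Theta: gained ['A190V'] -> total ['A190V', 'Q396Y']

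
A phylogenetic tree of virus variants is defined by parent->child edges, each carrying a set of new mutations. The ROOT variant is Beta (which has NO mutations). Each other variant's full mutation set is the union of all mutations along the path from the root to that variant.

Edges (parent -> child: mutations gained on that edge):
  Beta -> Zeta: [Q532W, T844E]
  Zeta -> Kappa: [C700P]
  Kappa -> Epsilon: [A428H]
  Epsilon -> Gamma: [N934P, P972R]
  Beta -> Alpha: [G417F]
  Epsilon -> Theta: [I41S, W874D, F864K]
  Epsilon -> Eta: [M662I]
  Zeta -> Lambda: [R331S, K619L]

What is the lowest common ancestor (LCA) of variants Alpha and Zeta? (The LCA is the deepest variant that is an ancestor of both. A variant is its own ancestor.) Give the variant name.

Answer: Beta

Derivation:
Path from root to Alpha: Beta -> Alpha
  ancestors of Alpha: {Beta, Alpha}
Path from root to Zeta: Beta -> Zeta
  ancestors of Zeta: {Beta, Zeta}
Common ancestors: {Beta}
Walk up from Zeta: Zeta (not in ancestors of Alpha), Beta (in ancestors of Alpha)
Deepest common ancestor (LCA) = Beta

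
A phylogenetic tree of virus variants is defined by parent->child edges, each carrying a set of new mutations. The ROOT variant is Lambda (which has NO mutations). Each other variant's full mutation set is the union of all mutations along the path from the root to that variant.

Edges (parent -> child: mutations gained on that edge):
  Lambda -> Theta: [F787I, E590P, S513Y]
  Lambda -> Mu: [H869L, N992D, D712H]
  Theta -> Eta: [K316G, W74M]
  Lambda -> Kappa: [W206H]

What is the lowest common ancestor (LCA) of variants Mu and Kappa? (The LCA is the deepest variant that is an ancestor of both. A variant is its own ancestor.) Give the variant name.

Path from root to Mu: Lambda -> Mu
  ancestors of Mu: {Lambda, Mu}
Path from root to Kappa: Lambda -> Kappa
  ancestors of Kappa: {Lambda, Kappa}
Common ancestors: {Lambda}
Walk up from Kappa: Kappa (not in ancestors of Mu), Lambda (in ancestors of Mu)
Deepest common ancestor (LCA) = Lambda

Answer: Lambda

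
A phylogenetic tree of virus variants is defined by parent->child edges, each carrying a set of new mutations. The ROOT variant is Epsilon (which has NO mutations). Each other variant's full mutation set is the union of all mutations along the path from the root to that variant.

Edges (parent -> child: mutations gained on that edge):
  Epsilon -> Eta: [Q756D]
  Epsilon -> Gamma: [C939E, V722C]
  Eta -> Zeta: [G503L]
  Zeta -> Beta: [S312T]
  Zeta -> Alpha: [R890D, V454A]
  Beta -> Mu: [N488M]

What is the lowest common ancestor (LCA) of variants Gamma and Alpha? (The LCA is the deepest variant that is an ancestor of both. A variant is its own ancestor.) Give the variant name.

Answer: Epsilon

Derivation:
Path from root to Gamma: Epsilon -> Gamma
  ancestors of Gamma: {Epsilon, Gamma}
Path from root to Alpha: Epsilon -> Eta -> Zeta -> Alpha
  ancestors of Alpha: {Epsilon, Eta, Zeta, Alpha}
Common ancestors: {Epsilon}
Walk up from Alpha: Alpha (not in ancestors of Gamma), Zeta (not in ancestors of Gamma), Eta (not in ancestors of Gamma), Epsilon (in ancestors of Gamma)
Deepest common ancestor (LCA) = Epsilon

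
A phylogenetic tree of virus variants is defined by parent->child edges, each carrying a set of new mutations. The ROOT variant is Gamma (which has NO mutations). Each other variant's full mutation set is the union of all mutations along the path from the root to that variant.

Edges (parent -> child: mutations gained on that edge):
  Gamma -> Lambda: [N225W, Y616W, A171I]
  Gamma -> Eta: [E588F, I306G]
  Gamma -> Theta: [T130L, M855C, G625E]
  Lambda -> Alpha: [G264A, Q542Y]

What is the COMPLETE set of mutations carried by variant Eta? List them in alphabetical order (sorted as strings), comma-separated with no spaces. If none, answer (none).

At Gamma: gained [] -> total []
At Eta: gained ['E588F', 'I306G'] -> total ['E588F', 'I306G']

Answer: E588F,I306G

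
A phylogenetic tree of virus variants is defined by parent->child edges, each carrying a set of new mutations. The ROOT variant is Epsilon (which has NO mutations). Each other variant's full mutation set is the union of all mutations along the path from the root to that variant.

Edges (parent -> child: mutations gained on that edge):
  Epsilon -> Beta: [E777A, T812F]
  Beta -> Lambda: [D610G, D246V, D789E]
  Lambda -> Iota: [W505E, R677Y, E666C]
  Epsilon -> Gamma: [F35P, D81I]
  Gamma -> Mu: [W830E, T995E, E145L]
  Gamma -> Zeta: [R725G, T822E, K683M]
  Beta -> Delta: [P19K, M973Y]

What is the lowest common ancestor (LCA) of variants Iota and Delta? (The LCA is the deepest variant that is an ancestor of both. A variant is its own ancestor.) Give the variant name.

Path from root to Iota: Epsilon -> Beta -> Lambda -> Iota
  ancestors of Iota: {Epsilon, Beta, Lambda, Iota}
Path from root to Delta: Epsilon -> Beta -> Delta
  ancestors of Delta: {Epsilon, Beta, Delta}
Common ancestors: {Epsilon, Beta}
Walk up from Delta: Delta (not in ancestors of Iota), Beta (in ancestors of Iota), Epsilon (in ancestors of Iota)
Deepest common ancestor (LCA) = Beta

Answer: Beta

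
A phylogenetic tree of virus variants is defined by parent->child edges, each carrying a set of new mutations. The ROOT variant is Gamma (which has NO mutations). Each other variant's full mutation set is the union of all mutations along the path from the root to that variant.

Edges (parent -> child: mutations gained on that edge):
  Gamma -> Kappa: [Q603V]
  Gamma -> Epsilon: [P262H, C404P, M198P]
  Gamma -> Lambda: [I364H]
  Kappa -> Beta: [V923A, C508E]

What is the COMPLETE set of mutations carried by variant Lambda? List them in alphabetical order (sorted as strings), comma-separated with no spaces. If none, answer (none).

Answer: I364H

Derivation:
At Gamma: gained [] -> total []
At Lambda: gained ['I364H'] -> total ['I364H']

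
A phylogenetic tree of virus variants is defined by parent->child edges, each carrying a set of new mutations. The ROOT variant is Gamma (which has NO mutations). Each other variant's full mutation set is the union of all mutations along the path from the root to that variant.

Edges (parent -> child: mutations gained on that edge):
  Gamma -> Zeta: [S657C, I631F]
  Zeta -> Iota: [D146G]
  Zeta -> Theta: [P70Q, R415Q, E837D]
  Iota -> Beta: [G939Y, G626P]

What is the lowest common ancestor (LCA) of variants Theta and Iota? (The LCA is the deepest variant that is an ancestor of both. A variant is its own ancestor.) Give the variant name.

Answer: Zeta

Derivation:
Path from root to Theta: Gamma -> Zeta -> Theta
  ancestors of Theta: {Gamma, Zeta, Theta}
Path from root to Iota: Gamma -> Zeta -> Iota
  ancestors of Iota: {Gamma, Zeta, Iota}
Common ancestors: {Gamma, Zeta}
Walk up from Iota: Iota (not in ancestors of Theta), Zeta (in ancestors of Theta), Gamma (in ancestors of Theta)
Deepest common ancestor (LCA) = Zeta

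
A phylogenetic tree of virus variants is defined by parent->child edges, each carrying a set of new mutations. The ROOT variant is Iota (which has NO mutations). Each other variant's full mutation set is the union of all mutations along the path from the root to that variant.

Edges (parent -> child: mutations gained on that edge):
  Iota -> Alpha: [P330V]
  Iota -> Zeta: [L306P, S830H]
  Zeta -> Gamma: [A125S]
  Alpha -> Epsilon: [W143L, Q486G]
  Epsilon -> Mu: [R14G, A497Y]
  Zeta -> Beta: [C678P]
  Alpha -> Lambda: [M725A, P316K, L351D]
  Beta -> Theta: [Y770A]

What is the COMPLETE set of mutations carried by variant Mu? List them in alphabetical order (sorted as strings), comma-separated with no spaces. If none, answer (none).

At Iota: gained [] -> total []
At Alpha: gained ['P330V'] -> total ['P330V']
At Epsilon: gained ['W143L', 'Q486G'] -> total ['P330V', 'Q486G', 'W143L']
At Mu: gained ['R14G', 'A497Y'] -> total ['A497Y', 'P330V', 'Q486G', 'R14G', 'W143L']

Answer: A497Y,P330V,Q486G,R14G,W143L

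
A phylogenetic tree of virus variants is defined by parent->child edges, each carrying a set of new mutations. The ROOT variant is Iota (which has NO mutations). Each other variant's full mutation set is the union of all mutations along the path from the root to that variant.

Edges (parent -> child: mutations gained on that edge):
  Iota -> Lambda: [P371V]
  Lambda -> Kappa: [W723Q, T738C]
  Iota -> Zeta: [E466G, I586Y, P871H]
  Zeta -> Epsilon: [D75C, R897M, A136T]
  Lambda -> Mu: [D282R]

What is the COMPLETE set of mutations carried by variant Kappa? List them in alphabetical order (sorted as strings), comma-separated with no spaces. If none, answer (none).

At Iota: gained [] -> total []
At Lambda: gained ['P371V'] -> total ['P371V']
At Kappa: gained ['W723Q', 'T738C'] -> total ['P371V', 'T738C', 'W723Q']

Answer: P371V,T738C,W723Q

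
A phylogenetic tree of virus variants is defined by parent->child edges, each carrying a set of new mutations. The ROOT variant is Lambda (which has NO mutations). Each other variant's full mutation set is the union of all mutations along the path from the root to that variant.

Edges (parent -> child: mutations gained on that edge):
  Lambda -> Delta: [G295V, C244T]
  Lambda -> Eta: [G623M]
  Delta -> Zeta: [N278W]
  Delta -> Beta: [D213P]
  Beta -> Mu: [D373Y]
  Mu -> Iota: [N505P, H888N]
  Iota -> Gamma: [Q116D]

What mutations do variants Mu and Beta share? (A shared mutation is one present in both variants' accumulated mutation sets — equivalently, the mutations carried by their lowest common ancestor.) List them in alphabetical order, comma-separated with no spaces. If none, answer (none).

Answer: C244T,D213P,G295V

Derivation:
Accumulating mutations along path to Mu:
  At Lambda: gained [] -> total []
  At Delta: gained ['G295V', 'C244T'] -> total ['C244T', 'G295V']
  At Beta: gained ['D213P'] -> total ['C244T', 'D213P', 'G295V']
  At Mu: gained ['D373Y'] -> total ['C244T', 'D213P', 'D373Y', 'G295V']
Mutations(Mu) = ['C244T', 'D213P', 'D373Y', 'G295V']
Accumulating mutations along path to Beta:
  At Lambda: gained [] -> total []
  At Delta: gained ['G295V', 'C244T'] -> total ['C244T', 'G295V']
  At Beta: gained ['D213P'] -> total ['C244T', 'D213P', 'G295V']
Mutations(Beta) = ['C244T', 'D213P', 'G295V']
Intersection: ['C244T', 'D213P', 'D373Y', 'G295V'] ∩ ['C244T', 'D213P', 'G295V'] = ['C244T', 'D213P', 'G295V']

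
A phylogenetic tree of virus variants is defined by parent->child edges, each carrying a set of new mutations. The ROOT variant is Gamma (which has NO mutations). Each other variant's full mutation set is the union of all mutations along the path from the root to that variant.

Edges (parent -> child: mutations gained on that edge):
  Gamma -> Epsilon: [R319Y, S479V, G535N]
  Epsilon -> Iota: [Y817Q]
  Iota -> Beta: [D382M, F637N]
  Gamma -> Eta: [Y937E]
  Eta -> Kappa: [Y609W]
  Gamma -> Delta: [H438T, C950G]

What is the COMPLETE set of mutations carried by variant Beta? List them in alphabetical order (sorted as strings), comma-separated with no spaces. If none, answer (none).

Answer: D382M,F637N,G535N,R319Y,S479V,Y817Q

Derivation:
At Gamma: gained [] -> total []
At Epsilon: gained ['R319Y', 'S479V', 'G535N'] -> total ['G535N', 'R319Y', 'S479V']
At Iota: gained ['Y817Q'] -> total ['G535N', 'R319Y', 'S479V', 'Y817Q']
At Beta: gained ['D382M', 'F637N'] -> total ['D382M', 'F637N', 'G535N', 'R319Y', 'S479V', 'Y817Q']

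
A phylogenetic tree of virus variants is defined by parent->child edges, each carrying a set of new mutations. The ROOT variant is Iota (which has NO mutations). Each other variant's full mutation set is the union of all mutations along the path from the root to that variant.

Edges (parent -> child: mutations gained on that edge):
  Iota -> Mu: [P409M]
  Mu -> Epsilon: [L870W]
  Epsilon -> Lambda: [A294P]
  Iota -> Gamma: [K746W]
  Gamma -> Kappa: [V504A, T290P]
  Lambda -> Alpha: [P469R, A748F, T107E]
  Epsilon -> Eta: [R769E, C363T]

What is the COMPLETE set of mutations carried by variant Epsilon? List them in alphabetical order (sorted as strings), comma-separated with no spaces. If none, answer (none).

At Iota: gained [] -> total []
At Mu: gained ['P409M'] -> total ['P409M']
At Epsilon: gained ['L870W'] -> total ['L870W', 'P409M']

Answer: L870W,P409M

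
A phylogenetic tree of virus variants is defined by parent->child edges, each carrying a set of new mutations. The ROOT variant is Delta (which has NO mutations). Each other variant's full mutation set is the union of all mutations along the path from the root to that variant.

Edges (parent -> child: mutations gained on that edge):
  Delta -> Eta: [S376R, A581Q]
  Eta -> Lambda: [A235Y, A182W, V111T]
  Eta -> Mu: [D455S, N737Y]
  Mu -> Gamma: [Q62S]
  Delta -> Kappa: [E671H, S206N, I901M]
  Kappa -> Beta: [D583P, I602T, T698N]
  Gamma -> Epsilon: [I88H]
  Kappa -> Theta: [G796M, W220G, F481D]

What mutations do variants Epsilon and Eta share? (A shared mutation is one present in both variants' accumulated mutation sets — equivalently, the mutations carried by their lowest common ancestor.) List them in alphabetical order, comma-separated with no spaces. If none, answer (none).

Accumulating mutations along path to Epsilon:
  At Delta: gained [] -> total []
  At Eta: gained ['S376R', 'A581Q'] -> total ['A581Q', 'S376R']
  At Mu: gained ['D455S', 'N737Y'] -> total ['A581Q', 'D455S', 'N737Y', 'S376R']
  At Gamma: gained ['Q62S'] -> total ['A581Q', 'D455S', 'N737Y', 'Q62S', 'S376R']
  At Epsilon: gained ['I88H'] -> total ['A581Q', 'D455S', 'I88H', 'N737Y', 'Q62S', 'S376R']
Mutations(Epsilon) = ['A581Q', 'D455S', 'I88H', 'N737Y', 'Q62S', 'S376R']
Accumulating mutations along path to Eta:
  At Delta: gained [] -> total []
  At Eta: gained ['S376R', 'A581Q'] -> total ['A581Q', 'S376R']
Mutations(Eta) = ['A581Q', 'S376R']
Intersection: ['A581Q', 'D455S', 'I88H', 'N737Y', 'Q62S', 'S376R'] ∩ ['A581Q', 'S376R'] = ['A581Q', 'S376R']

Answer: A581Q,S376R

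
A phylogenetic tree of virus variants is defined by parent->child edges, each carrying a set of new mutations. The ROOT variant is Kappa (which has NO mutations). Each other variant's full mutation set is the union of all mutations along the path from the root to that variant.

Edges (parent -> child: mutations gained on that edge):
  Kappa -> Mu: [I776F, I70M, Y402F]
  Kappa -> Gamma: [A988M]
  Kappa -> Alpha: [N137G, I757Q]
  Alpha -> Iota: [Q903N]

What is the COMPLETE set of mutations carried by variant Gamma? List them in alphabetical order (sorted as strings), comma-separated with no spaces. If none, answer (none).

At Kappa: gained [] -> total []
At Gamma: gained ['A988M'] -> total ['A988M']

Answer: A988M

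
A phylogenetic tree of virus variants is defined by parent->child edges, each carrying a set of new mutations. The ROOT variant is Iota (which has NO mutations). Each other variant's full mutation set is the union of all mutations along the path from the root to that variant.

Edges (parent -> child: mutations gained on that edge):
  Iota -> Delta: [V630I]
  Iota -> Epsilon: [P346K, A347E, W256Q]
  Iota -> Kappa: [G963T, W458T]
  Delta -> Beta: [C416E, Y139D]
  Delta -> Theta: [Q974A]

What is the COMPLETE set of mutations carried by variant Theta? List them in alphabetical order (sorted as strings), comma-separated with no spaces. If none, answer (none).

Answer: Q974A,V630I

Derivation:
At Iota: gained [] -> total []
At Delta: gained ['V630I'] -> total ['V630I']
At Theta: gained ['Q974A'] -> total ['Q974A', 'V630I']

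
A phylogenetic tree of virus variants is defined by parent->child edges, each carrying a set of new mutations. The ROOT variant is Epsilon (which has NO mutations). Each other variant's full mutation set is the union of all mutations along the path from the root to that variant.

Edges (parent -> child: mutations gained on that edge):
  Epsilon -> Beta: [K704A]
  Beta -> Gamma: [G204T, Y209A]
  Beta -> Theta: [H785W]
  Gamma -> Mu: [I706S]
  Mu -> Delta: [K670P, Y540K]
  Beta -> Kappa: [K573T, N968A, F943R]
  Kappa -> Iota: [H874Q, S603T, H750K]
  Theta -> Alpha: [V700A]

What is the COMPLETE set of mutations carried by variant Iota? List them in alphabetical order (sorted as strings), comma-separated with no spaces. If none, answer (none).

Answer: F943R,H750K,H874Q,K573T,K704A,N968A,S603T

Derivation:
At Epsilon: gained [] -> total []
At Beta: gained ['K704A'] -> total ['K704A']
At Kappa: gained ['K573T', 'N968A', 'F943R'] -> total ['F943R', 'K573T', 'K704A', 'N968A']
At Iota: gained ['H874Q', 'S603T', 'H750K'] -> total ['F943R', 'H750K', 'H874Q', 'K573T', 'K704A', 'N968A', 'S603T']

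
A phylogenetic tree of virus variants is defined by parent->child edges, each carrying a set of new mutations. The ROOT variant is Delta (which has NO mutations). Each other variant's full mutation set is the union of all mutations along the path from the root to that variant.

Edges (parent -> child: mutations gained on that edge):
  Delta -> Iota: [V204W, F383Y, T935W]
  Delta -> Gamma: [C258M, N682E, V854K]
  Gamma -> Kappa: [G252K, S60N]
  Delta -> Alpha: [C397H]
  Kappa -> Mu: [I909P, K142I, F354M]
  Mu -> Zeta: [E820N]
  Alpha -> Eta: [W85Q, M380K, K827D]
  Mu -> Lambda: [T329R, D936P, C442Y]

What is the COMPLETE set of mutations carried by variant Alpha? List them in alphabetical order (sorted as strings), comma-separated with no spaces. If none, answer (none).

At Delta: gained [] -> total []
At Alpha: gained ['C397H'] -> total ['C397H']

Answer: C397H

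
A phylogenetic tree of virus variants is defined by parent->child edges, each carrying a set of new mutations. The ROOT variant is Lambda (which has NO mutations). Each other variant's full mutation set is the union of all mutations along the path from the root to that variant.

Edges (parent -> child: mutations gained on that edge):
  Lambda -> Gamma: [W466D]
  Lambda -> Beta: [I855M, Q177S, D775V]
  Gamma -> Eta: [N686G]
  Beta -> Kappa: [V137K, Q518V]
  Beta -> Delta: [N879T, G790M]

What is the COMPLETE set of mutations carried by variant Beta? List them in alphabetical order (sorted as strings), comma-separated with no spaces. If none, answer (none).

At Lambda: gained [] -> total []
At Beta: gained ['I855M', 'Q177S', 'D775V'] -> total ['D775V', 'I855M', 'Q177S']

Answer: D775V,I855M,Q177S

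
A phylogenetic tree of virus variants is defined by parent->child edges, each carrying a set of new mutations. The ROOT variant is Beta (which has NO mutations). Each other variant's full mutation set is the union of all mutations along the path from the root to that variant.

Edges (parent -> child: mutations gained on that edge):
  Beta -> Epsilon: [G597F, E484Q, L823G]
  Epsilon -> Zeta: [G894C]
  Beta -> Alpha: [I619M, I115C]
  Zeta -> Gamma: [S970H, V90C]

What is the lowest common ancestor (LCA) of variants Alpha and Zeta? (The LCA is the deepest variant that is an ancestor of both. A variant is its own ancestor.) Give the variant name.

Answer: Beta

Derivation:
Path from root to Alpha: Beta -> Alpha
  ancestors of Alpha: {Beta, Alpha}
Path from root to Zeta: Beta -> Epsilon -> Zeta
  ancestors of Zeta: {Beta, Epsilon, Zeta}
Common ancestors: {Beta}
Walk up from Zeta: Zeta (not in ancestors of Alpha), Epsilon (not in ancestors of Alpha), Beta (in ancestors of Alpha)
Deepest common ancestor (LCA) = Beta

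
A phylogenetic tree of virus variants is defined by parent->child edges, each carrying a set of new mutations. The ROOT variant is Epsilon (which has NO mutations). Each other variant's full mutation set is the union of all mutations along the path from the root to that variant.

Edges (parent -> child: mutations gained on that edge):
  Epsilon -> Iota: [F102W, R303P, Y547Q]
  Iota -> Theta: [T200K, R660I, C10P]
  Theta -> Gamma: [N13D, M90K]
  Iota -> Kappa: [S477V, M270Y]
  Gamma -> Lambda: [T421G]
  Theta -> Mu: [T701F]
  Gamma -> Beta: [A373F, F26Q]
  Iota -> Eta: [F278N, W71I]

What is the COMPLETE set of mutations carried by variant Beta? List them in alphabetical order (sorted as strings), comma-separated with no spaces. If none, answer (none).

Answer: A373F,C10P,F102W,F26Q,M90K,N13D,R303P,R660I,T200K,Y547Q

Derivation:
At Epsilon: gained [] -> total []
At Iota: gained ['F102W', 'R303P', 'Y547Q'] -> total ['F102W', 'R303P', 'Y547Q']
At Theta: gained ['T200K', 'R660I', 'C10P'] -> total ['C10P', 'F102W', 'R303P', 'R660I', 'T200K', 'Y547Q']
At Gamma: gained ['N13D', 'M90K'] -> total ['C10P', 'F102W', 'M90K', 'N13D', 'R303P', 'R660I', 'T200K', 'Y547Q']
At Beta: gained ['A373F', 'F26Q'] -> total ['A373F', 'C10P', 'F102W', 'F26Q', 'M90K', 'N13D', 'R303P', 'R660I', 'T200K', 'Y547Q']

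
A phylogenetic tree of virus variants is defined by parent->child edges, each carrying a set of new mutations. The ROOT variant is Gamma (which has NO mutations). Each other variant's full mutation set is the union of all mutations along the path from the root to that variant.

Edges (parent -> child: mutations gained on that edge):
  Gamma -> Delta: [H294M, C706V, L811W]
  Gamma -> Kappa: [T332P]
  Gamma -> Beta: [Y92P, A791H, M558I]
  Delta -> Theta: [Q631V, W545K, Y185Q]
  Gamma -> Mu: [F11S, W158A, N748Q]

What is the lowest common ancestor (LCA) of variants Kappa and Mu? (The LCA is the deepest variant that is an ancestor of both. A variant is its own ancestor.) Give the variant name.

Path from root to Kappa: Gamma -> Kappa
  ancestors of Kappa: {Gamma, Kappa}
Path from root to Mu: Gamma -> Mu
  ancestors of Mu: {Gamma, Mu}
Common ancestors: {Gamma}
Walk up from Mu: Mu (not in ancestors of Kappa), Gamma (in ancestors of Kappa)
Deepest common ancestor (LCA) = Gamma

Answer: Gamma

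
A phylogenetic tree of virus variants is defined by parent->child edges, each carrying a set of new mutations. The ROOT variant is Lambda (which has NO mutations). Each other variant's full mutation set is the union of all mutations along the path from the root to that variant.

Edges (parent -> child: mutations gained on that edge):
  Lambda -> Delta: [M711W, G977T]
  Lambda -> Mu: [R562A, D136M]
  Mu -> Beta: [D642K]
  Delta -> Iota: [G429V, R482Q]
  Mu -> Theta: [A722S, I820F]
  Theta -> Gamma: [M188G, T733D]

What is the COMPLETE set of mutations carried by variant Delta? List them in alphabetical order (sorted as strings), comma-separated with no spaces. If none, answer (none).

At Lambda: gained [] -> total []
At Delta: gained ['M711W', 'G977T'] -> total ['G977T', 'M711W']

Answer: G977T,M711W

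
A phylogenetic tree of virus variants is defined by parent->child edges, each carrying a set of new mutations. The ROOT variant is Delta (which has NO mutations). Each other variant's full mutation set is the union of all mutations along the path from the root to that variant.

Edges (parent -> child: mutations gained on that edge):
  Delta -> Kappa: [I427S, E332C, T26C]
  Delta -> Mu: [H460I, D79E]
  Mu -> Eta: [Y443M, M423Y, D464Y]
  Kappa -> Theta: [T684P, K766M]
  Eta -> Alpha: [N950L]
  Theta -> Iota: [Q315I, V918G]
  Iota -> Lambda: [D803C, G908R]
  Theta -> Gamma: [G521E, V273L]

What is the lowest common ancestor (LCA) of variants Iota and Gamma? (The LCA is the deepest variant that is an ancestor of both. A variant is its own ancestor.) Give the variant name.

Answer: Theta

Derivation:
Path from root to Iota: Delta -> Kappa -> Theta -> Iota
  ancestors of Iota: {Delta, Kappa, Theta, Iota}
Path from root to Gamma: Delta -> Kappa -> Theta -> Gamma
  ancestors of Gamma: {Delta, Kappa, Theta, Gamma}
Common ancestors: {Delta, Kappa, Theta}
Walk up from Gamma: Gamma (not in ancestors of Iota), Theta (in ancestors of Iota), Kappa (in ancestors of Iota), Delta (in ancestors of Iota)
Deepest common ancestor (LCA) = Theta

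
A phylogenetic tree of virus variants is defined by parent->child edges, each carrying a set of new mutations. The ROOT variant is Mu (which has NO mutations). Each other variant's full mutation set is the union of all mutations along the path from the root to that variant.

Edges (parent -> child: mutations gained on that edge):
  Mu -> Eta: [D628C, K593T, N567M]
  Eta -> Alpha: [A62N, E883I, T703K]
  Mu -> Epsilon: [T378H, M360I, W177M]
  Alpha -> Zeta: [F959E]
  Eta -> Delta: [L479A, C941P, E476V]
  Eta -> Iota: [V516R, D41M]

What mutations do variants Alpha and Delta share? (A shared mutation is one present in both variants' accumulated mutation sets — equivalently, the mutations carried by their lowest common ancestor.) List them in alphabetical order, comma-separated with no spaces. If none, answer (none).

Answer: D628C,K593T,N567M

Derivation:
Accumulating mutations along path to Alpha:
  At Mu: gained [] -> total []
  At Eta: gained ['D628C', 'K593T', 'N567M'] -> total ['D628C', 'K593T', 'N567M']
  At Alpha: gained ['A62N', 'E883I', 'T703K'] -> total ['A62N', 'D628C', 'E883I', 'K593T', 'N567M', 'T703K']
Mutations(Alpha) = ['A62N', 'D628C', 'E883I', 'K593T', 'N567M', 'T703K']
Accumulating mutations along path to Delta:
  At Mu: gained [] -> total []
  At Eta: gained ['D628C', 'K593T', 'N567M'] -> total ['D628C', 'K593T', 'N567M']
  At Delta: gained ['L479A', 'C941P', 'E476V'] -> total ['C941P', 'D628C', 'E476V', 'K593T', 'L479A', 'N567M']
Mutations(Delta) = ['C941P', 'D628C', 'E476V', 'K593T', 'L479A', 'N567M']
Intersection: ['A62N', 'D628C', 'E883I', 'K593T', 'N567M', 'T703K'] ∩ ['C941P', 'D628C', 'E476V', 'K593T', 'L479A', 'N567M'] = ['D628C', 'K593T', 'N567M']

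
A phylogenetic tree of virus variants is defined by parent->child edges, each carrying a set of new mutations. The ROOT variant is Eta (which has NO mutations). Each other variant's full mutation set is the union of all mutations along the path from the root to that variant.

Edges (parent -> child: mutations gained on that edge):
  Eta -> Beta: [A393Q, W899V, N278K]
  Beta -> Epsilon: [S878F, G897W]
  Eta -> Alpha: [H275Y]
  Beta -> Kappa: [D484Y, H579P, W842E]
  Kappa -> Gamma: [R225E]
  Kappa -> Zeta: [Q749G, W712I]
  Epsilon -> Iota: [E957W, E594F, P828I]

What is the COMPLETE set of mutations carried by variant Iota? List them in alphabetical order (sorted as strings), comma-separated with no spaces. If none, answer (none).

At Eta: gained [] -> total []
At Beta: gained ['A393Q', 'W899V', 'N278K'] -> total ['A393Q', 'N278K', 'W899V']
At Epsilon: gained ['S878F', 'G897W'] -> total ['A393Q', 'G897W', 'N278K', 'S878F', 'W899V']
At Iota: gained ['E957W', 'E594F', 'P828I'] -> total ['A393Q', 'E594F', 'E957W', 'G897W', 'N278K', 'P828I', 'S878F', 'W899V']

Answer: A393Q,E594F,E957W,G897W,N278K,P828I,S878F,W899V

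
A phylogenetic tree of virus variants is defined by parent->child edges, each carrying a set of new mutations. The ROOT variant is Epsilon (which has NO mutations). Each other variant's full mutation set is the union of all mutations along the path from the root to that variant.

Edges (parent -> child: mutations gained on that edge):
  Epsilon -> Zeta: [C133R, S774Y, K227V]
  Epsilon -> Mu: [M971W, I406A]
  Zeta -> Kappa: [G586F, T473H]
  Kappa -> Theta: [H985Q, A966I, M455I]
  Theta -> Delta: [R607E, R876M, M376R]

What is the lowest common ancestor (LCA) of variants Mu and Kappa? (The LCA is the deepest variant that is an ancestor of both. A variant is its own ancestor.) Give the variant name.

Answer: Epsilon

Derivation:
Path from root to Mu: Epsilon -> Mu
  ancestors of Mu: {Epsilon, Mu}
Path from root to Kappa: Epsilon -> Zeta -> Kappa
  ancestors of Kappa: {Epsilon, Zeta, Kappa}
Common ancestors: {Epsilon}
Walk up from Kappa: Kappa (not in ancestors of Mu), Zeta (not in ancestors of Mu), Epsilon (in ancestors of Mu)
Deepest common ancestor (LCA) = Epsilon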